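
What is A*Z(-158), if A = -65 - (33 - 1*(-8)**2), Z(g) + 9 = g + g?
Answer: 11050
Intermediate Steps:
Z(g) = -9 + 2*g (Z(g) = -9 + (g + g) = -9 + 2*g)
A = -34 (A = -65 - (33 - 1*64) = -65 - (33 - 64) = -65 - 1*(-31) = -65 + 31 = -34)
A*Z(-158) = -34*(-9 + 2*(-158)) = -34*(-9 - 316) = -34*(-325) = 11050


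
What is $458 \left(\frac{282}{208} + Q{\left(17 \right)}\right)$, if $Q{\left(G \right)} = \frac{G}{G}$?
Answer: $\frac{56105}{52} \approx 1078.9$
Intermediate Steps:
$Q{\left(G \right)} = 1$
$458 \left(\frac{282}{208} + Q{\left(17 \right)}\right) = 458 \left(\frac{282}{208} + 1\right) = 458 \left(282 \cdot \frac{1}{208} + 1\right) = 458 \left(\frac{141}{104} + 1\right) = 458 \cdot \frac{245}{104} = \frac{56105}{52}$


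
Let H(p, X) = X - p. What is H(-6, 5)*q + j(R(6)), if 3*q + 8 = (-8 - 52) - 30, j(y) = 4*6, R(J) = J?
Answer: -1006/3 ≈ -335.33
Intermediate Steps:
j(y) = 24
q = -98/3 (q = -8/3 + ((-8 - 52) - 30)/3 = -8/3 + (-60 - 30)/3 = -8/3 + (⅓)*(-90) = -8/3 - 30 = -98/3 ≈ -32.667)
H(-6, 5)*q + j(R(6)) = (5 - 1*(-6))*(-98/3) + 24 = (5 + 6)*(-98/3) + 24 = 11*(-98/3) + 24 = -1078/3 + 24 = -1006/3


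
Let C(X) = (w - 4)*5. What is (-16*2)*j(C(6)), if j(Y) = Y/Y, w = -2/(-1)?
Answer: -32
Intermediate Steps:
w = 2 (w = -2*(-1) = 2)
C(X) = -10 (C(X) = (2 - 4)*5 = -2*5 = -10)
j(Y) = 1
(-16*2)*j(C(6)) = -16*2*1 = -32*1 = -32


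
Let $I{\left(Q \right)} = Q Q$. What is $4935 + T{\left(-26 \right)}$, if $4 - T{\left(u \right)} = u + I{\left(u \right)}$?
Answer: $4289$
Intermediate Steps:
$I{\left(Q \right)} = Q^{2}$
$T{\left(u \right)} = 4 - u - u^{2}$ ($T{\left(u \right)} = 4 - \left(u + u^{2}\right) = 4 - u - u^{2}$)
$4935 + T{\left(-26 \right)} = 4935 - 646 = 4289$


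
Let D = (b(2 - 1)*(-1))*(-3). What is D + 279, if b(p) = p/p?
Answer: 282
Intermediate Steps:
b(p) = 1
D = 3 (D = (1*(-1))*(-3) = -1*(-3) = 3)
D + 279 = 3 + 279 = 282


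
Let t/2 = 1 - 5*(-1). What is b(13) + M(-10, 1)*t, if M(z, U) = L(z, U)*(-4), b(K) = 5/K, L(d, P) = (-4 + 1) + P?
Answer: 1253/13 ≈ 96.385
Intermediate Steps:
L(d, P) = -3 + P
t = 12 (t = 2*(1 - 5*(-1)) = 2*(1 + 5) = 2*6 = 12)
M(z, U) = 12 - 4*U (M(z, U) = (-3 + U)*(-4) = 12 - 4*U)
b(13) + M(-10, 1)*t = 5/13 + (12 - 4*1)*12 = 5*(1/13) + (12 - 4)*12 = 5/13 + 8*12 = 5/13 + 96 = 1253/13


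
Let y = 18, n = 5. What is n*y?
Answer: 90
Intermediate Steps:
n*y = 5*18 = 90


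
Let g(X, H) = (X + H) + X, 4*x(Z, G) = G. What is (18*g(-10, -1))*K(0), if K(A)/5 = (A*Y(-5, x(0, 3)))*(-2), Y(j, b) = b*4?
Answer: 0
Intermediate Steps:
x(Z, G) = G/4
Y(j, b) = 4*b
K(A) = -30*A (K(A) = 5*((A*(4*((¼)*3)))*(-2)) = 5*((A*(4*(¾)))*(-2)) = 5*((A*3)*(-2)) = 5*((3*A)*(-2)) = 5*(-6*A) = -30*A)
g(X, H) = H + 2*X (g(X, H) = (H + X) + X = H + 2*X)
(18*g(-10, -1))*K(0) = (18*(-1 + 2*(-10)))*(-30*0) = (18*(-1 - 20))*0 = (18*(-21))*0 = -378*0 = 0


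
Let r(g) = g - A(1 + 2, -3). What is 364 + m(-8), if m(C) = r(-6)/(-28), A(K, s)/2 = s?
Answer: 364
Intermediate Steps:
A(K, s) = 2*s
r(g) = 6 + g (r(g) = g - 2*(-3) = g - 1*(-6) = g + 6 = 6 + g)
m(C) = 0 (m(C) = (6 - 6)/(-28) = 0*(-1/28) = 0)
364 + m(-8) = 364 + 0 = 364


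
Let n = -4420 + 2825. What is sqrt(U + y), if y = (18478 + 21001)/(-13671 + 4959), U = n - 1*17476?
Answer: I*sqrt(332372062)/132 ≈ 138.11*I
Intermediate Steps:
n = -1595
U = -19071 (U = -1595 - 1*17476 = -1595 - 17476 = -19071)
y = -3589/792 (y = 39479/(-8712) = 39479*(-1/8712) = -3589/792 ≈ -4.5316)
sqrt(U + y) = sqrt(-19071 - 3589/792) = sqrt(-15107821/792) = I*sqrt(332372062)/132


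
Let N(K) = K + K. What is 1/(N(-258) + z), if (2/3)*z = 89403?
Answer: 2/267177 ≈ 7.4857e-6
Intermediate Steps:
z = 268209/2 (z = (3/2)*89403 = 268209/2 ≈ 1.3410e+5)
N(K) = 2*K
1/(N(-258) + z) = 1/(2*(-258) + 268209/2) = 1/(-516 + 268209/2) = 1/(267177/2) = 2/267177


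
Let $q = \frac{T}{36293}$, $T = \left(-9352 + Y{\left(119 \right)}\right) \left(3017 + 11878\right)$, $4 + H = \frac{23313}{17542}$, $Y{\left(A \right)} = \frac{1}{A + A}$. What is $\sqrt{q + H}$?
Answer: $\frac{2 i \sqrt{573865080316379845765}}{773077193} \approx 61.974 i$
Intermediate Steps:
$Y{\left(A \right)} = \frac{1}{2 A}$
$H = - \frac{46855}{17542}$ ($H = -4 + \frac{23313}{17542} = - \frac{46855}{17542} \approx -2.671$)
$T = - \frac{33152918625}{238}$ ($T = \left(-9352 + \frac{1}{2 \cdot 119}\right) \left(3017 + 11878\right) = \left(-9352 + \frac{1}{2} \cdot \frac{1}{119}\right) 14895 = \left(-9352 + \frac{1}{238}\right) 14895 = \left(- \frac{2225775}{238}\right) 14895 = - \frac{33152918625}{238} \approx -1.393 \cdot 10^{8}$)
$q = - \frac{33152918625}{8637734}$ ($q = - \frac{33152918625}{238 \cdot 36293} = \left(- \frac{33152918625}{238}\right) \frac{1}{36293} = - \frac{33152918625}{8637734} \approx -3838.1$)
$\sqrt{q + H} = \sqrt{- \frac{33152918625}{8637734} - \frac{46855}{17542}} = \sqrt{- \frac{20784757840940}{5411540351}} = \frac{2 i \sqrt{573865080316379845765}}{773077193}$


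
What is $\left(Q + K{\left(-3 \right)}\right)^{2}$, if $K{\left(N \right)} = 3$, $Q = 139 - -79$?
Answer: $48841$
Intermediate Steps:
$Q = 218$ ($Q = 139 + 79 = 218$)
$\left(Q + K{\left(-3 \right)}\right)^{2} = \left(218 + 3\right)^{2} = 221^{2} = 48841$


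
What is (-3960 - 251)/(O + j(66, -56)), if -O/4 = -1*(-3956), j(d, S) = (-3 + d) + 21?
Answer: 4211/15740 ≈ 0.26753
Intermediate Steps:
j(d, S) = 18 + d
O = -15824 (O = -(-4)*(-3956) = -4*3956 = -15824)
(-3960 - 251)/(O + j(66, -56)) = (-3960 - 251)/(-15824 + (18 + 66)) = -4211/(-15824 + 84) = -4211/(-15740) = -4211*(-1/15740) = 4211/15740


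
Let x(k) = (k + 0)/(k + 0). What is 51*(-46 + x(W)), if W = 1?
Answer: -2295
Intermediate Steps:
x(k) = 1 (x(k) = k/k = 1)
51*(-46 + x(W)) = 51*(-46 + 1) = 51*(-45) = -2295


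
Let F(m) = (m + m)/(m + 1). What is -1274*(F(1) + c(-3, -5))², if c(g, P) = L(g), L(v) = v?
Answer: -5096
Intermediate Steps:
c(g, P) = g
F(m) = 2*m/(1 + m) (F(m) = (2*m)/(1 + m) = 2*m/(1 + m))
-1274*(F(1) + c(-3, -5))² = -1274*(2*1/(1 + 1) - 3)² = -1274*(2*1/2 - 3)² = -1274*(2*1*(½) - 3)² = -1274*(1 - 3)² = -1274*(-2)² = -1274*4 = -5096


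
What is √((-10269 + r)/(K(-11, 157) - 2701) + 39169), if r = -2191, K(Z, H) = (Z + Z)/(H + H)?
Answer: 8*√6879623570934/106017 ≈ 197.92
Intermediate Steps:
K(Z, H) = Z/H (K(Z, H) = (2*Z)/((2*H)) = (2*Z)*(1/(2*H)) = Z/H)
√((-10269 + r)/(K(-11, 157) - 2701) + 39169) = √((-10269 - 2191)/(-11/157 - 2701) + 39169) = √(-12460/(-11*1/157 - 2701) + 39169) = √(-12460/(-11/157 - 2701) + 39169) = √(-12460/(-424068/157) + 39169) = √(-12460*(-157/424068) + 39169) = √(489055/106017 + 39169) = √(4153068928/106017) = 8*√6879623570934/106017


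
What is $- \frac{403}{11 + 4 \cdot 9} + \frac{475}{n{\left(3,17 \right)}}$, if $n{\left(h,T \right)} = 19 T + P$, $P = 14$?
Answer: $- \frac{113486}{15839} \approx -7.165$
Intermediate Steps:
$n{\left(h,T \right)} = 14 + 19 T$ ($n{\left(h,T \right)} = 19 T + 14 = 14 + 19 T$)
$- \frac{403}{11 + 4 \cdot 9} + \frac{475}{n{\left(3,17 \right)}} = - \frac{403}{11 + 4 \cdot 9} + \frac{475}{14 + 19 \cdot 17} = - \frac{403}{11 + 36} + \frac{475}{14 + 323} = - \frac{403}{47} + \frac{475}{337} = - \frac{113486}{15839}$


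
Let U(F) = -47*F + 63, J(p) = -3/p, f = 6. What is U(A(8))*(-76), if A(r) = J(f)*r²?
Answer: -119092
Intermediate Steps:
A(r) = -r²/2 (A(r) = (-3/6)*r² = (-3*⅙)*r² = -r²/2)
U(F) = 63 - 47*F
U(A(8))*(-76) = (63 - (-47)*8²/2)*(-76) = (63 - (-47)*64/2)*(-76) = (63 - 47*(-32))*(-76) = (63 + 1504)*(-76) = 1567*(-76) = -119092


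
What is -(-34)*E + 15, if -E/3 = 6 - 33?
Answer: 2769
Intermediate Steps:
E = 81 (E = -3*(6 - 33) = -3*(-27) = 81)
-(-34)*E + 15 = -(-34)*81 + 15 = -34*(-81) + 15 = 2754 + 15 = 2769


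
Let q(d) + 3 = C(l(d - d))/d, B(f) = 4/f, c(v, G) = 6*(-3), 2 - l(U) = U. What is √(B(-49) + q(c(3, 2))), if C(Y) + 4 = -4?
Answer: I*√1163/21 ≈ 1.6239*I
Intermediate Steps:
l(U) = 2 - U
C(Y) = -8 (C(Y) = -4 - 4 = -8)
c(v, G) = -18
q(d) = -3 - 8/d
√(B(-49) + q(c(3, 2))) = √(4/(-49) + (-3 - 8/(-18))) = √(4*(-1/49) + (-3 - 8*(-1/18))) = √(-4/49 + (-3 + 4/9)) = √(-4/49 - 23/9) = √(-1163/441) = I*√1163/21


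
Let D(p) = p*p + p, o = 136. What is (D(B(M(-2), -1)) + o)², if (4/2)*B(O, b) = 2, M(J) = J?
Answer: 19044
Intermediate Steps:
B(O, b) = 1 (B(O, b) = (½)*2 = 1)
D(p) = p + p² (D(p) = p² + p = p + p²)
(D(B(M(-2), -1)) + o)² = (1*(1 + 1) + 136)² = (1*2 + 136)² = (2 + 136)² = 138² = 19044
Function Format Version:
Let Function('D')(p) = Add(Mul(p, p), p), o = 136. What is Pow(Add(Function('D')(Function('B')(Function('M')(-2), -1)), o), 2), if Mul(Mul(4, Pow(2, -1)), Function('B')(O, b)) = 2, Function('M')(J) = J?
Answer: 19044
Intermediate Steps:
Function('B')(O, b) = 1 (Function('B')(O, b) = Mul(Rational(1, 2), 2) = 1)
Function('D')(p) = Add(p, Pow(p, 2)) (Function('D')(p) = Add(Pow(p, 2), p) = Add(p, Pow(p, 2)))
Pow(Add(Function('D')(Function('B')(Function('M')(-2), -1)), o), 2) = Pow(Add(Mul(1, Add(1, 1)), 136), 2) = Pow(Add(Mul(1, 2), 136), 2) = Pow(Add(2, 136), 2) = Pow(138, 2) = 19044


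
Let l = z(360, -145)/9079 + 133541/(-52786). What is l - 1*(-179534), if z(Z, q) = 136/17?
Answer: 86039397175745/479244094 ≈ 1.7953e+5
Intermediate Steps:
z(Z, q) = 8 (z(Z, q) = 136*(1/17) = 8)
l = -1211996451/479244094 (l = 8/9079 + 133541/(-52786) = 8*(1/9079) + 133541*(-1/52786) = 8/9079 - 133541/52786 = -1211996451/479244094 ≈ -2.5290)
l - 1*(-179534) = -1211996451/479244094 - 1*(-179534) = -1211996451/479244094 + 179534 = 86039397175745/479244094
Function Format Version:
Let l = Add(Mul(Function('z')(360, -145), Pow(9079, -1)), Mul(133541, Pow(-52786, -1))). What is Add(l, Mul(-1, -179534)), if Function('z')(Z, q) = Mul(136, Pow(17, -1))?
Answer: Rational(86039397175745, 479244094) ≈ 1.7953e+5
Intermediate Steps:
Function('z')(Z, q) = 8 (Function('z')(Z, q) = Mul(136, Rational(1, 17)) = 8)
l = Rational(-1211996451, 479244094) (l = Add(Mul(8, Pow(9079, -1)), Mul(133541, Pow(-52786, -1))) = Add(Mul(8, Rational(1, 9079)), Mul(133541, Rational(-1, 52786))) = Add(Rational(8, 9079), Rational(-133541, 52786)) = Rational(-1211996451, 479244094) ≈ -2.5290)
Add(l, Mul(-1, -179534)) = Add(Rational(-1211996451, 479244094), Mul(-1, -179534)) = Add(Rational(-1211996451, 479244094), 179534) = Rational(86039397175745, 479244094)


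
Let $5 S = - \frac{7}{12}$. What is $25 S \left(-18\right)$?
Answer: $\frac{105}{2} \approx 52.5$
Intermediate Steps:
$S = - \frac{7}{60}$ ($S = \frac{\left(-7\right) \frac{1}{12}}{5} = \frac{1}{5} \left(- \frac{7}{12}\right) = - \frac{7}{60} \approx -0.11667$)
$25 S \left(-18\right) = 25 \left(- \frac{7}{60}\right) \left(-18\right) = \left(- \frac{35}{12}\right) \left(-18\right) = \frac{105}{2}$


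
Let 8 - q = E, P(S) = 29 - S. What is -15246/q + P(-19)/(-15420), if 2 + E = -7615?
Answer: -3924322/1959625 ≈ -2.0026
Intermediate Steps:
E = -7617 (E = -2 - 7615 = -7617)
q = 7625 (q = 8 - 1*(-7617) = 8 + 7617 = 7625)
-15246/q + P(-19)/(-15420) = -15246/7625 + (29 - 1*(-19))/(-15420) = -15246*1/7625 + (29 + 19)*(-1/15420) = -15246/7625 + 48*(-1/15420) = -15246/7625 - 4/1285 = -3924322/1959625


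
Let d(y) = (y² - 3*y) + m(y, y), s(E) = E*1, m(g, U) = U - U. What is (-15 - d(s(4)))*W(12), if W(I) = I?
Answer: -228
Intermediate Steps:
m(g, U) = 0
s(E) = E
d(y) = y² - 3*y (d(y) = (y² - 3*y) + 0 = y² - 3*y)
(-15 - d(s(4)))*W(12) = (-15 - 4*(-3 + 4))*12 = (-15 - 4)*12 = -19*12 = -228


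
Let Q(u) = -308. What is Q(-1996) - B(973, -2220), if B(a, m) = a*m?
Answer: 2159752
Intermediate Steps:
Q(-1996) - B(973, -2220) = -308 - 973*(-2220) = -308 - 1*(-2160060) = -308 + 2160060 = 2159752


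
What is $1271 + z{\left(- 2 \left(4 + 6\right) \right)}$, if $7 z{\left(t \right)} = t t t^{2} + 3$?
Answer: $\frac{168900}{7} \approx 24129.0$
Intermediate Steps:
$z{\left(t \right)} = \frac{3}{7} + \frac{t^{4}}{7}$ ($z{\left(t \right)} = \frac{t t t^{2} + 3}{7} = \frac{t t^{3} + 3}{7} = \frac{t^{4} + 3}{7} = \frac{3 + t^{4}}{7} = \frac{3}{7} + \frac{t^{4}}{7}$)
$1271 + z{\left(- 2 \left(4 + 6\right) \right)} = 1271 + \left(\frac{3}{7} + \frac{\left(- 2 \left(4 + 6\right)\right)^{4}}{7}\right) = 1271 + \left(\frac{3}{7} + \frac{\left(\left(-2\right) 10\right)^{4}}{7}\right) = 1271 + \left(\frac{3}{7} + \frac{\left(-20\right)^{4}}{7}\right) = 1271 + \left(\frac{3}{7} + \frac{1}{7} \cdot 160000\right) = 1271 + \left(\frac{3}{7} + \frac{160000}{7}\right) = 1271 + \frac{160003}{7} = \frac{168900}{7}$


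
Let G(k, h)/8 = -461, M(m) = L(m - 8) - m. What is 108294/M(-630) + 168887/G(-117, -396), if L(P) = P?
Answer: -50092421/3688 ≈ -13583.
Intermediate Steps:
M(m) = -8 (M(m) = (m - 8) - m = (-8 + m) - m = -8)
G(k, h) = -3688 (G(k, h) = 8*(-461) = -3688)
108294/M(-630) + 168887/G(-117, -396) = 108294/(-8) + 168887/(-3688) = 108294*(-⅛) + 168887*(-1/3688) = -54147/4 - 168887/3688 = -50092421/3688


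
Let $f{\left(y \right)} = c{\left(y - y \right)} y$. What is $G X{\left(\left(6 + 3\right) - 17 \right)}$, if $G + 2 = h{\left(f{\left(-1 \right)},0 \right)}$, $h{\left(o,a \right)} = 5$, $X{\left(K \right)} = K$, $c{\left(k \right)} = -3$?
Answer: $-24$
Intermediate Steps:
$f{\left(y \right)} = - 3 y$
$G = 3$ ($G = -2 + 5 = 3$)
$G X{\left(\left(6 + 3\right) - 17 \right)} = 3 \left(\left(6 + 3\right) - 17\right) = 3 \left(9 - 17\right) = 3 \left(-8\right) = -24$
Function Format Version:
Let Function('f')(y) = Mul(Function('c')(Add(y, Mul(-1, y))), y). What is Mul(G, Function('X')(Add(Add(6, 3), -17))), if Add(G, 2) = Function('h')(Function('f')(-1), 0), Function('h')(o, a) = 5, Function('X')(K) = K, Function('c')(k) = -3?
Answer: -24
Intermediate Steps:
Function('f')(y) = Mul(-3, y)
G = 3 (G = Add(-2, 5) = 3)
Mul(G, Function('X')(Add(Add(6, 3), -17))) = Mul(3, Add(Add(6, 3), -17)) = Mul(3, Add(9, -17)) = Mul(3, -8) = -24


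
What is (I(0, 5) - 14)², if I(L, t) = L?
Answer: 196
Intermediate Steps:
(I(0, 5) - 14)² = (0 - 14)² = (-14)² = 196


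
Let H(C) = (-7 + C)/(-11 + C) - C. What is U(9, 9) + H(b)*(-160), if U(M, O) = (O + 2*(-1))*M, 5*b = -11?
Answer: -13217/33 ≈ -400.52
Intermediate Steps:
b = -11/5 (b = (1/5)*(-11) = -11/5 ≈ -2.2000)
H(C) = -C + (-7 + C)/(-11 + C) (H(C) = (-7 + C)/(-11 + C) - C = -C + (-7 + C)/(-11 + C))
U(M, O) = M*(-2 + O) (U(M, O) = (O - 2)*M = (-2 + O)*M = M*(-2 + O))
U(9, 9) + H(b)*(-160) = 9*(-2 + 9) + ((-7 - (-11/5)**2 + 12*(-11/5))/(-11 - 11/5))*(-160) = 9*7 + ((-7 - 1*121/25 - 132/5)/(-66/5))*(-160) = 63 - 5*(-7 - 121/25 - 132/5)/66*(-160) = 63 - 5/66*(-956/25)*(-160) = 63 + (478/165)*(-160) = 63 - 15296/33 = -13217/33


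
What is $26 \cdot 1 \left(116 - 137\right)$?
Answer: $-546$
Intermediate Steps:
$26 \cdot 1 \left(116 - 137\right) = 26 \left(-21\right) = -546$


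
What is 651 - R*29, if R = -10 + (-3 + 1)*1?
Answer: 999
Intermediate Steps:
R = -12 (R = -10 - 2*1 = -10 - 2 = -12)
651 - R*29 = 651 - (-12)*29 = 651 - 1*(-348) = 651 + 348 = 999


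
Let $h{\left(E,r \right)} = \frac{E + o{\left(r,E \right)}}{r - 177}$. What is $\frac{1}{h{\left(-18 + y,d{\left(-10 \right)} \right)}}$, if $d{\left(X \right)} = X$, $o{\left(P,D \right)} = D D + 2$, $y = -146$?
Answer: $- \frac{187}{26734} \approx -0.0069948$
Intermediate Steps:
$o{\left(P,D \right)} = 2 + D^{2}$ ($o{\left(P,D \right)} = D^{2} + 2 = 2 + D^{2}$)
$h{\left(E,r \right)} = \frac{2 + E + E^{2}}{-177 + r}$ ($h{\left(E,r \right)} = \frac{E + \left(2 + E^{2}\right)}{r - 177} = \frac{2 + E + E^{2}}{r - 177} = \frac{2 + E + E^{2}}{-177 + r}$)
$\frac{1}{h{\left(-18 + y,d{\left(-10 \right)} \right)}} = \frac{1}{\frac{1}{-177 - 10} \left(2 - 164 + \left(-18 - 146\right)^{2}\right)} = \frac{1}{\frac{1}{-187} \left(2 - 164 + \left(-164\right)^{2}\right)} = \frac{1}{\left(- \frac{1}{187}\right) \left(2 - 164 + 26896\right)} = \frac{1}{\left(- \frac{1}{187}\right) 26734} = \frac{1}{- \frac{26734}{187}} = - \frac{187}{26734}$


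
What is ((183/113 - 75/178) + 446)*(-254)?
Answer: -1142357761/10057 ≈ -1.1359e+5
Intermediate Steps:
((183/113 - 75/178) + 446)*(-254) = (24099/20114 + 446)*(-254) = (8994943/20114)*(-254) = -1142357761/10057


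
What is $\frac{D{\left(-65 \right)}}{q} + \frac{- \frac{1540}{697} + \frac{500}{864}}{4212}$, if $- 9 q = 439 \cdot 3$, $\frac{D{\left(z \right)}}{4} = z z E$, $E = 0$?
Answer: $- \frac{245515}{634125024} \approx -0.00038717$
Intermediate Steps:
$D{\left(z \right)} = 0$ ($D{\left(z \right)} = 4 z z 0 = 4 z^{2} \cdot 0 = 4 \cdot 0 = 0$)
$q = - \frac{439}{3}$ ($q = - \frac{439 \cdot 3}{9} = \left(- \frac{1}{9}\right) 1317 = - \frac{439}{3} \approx -146.33$)
$\frac{D{\left(-65 \right)}}{q} + \frac{- \frac{1540}{697} + \frac{500}{864}}{4212} = \frac{0}{- \frac{439}{3}} + \frac{- \frac{1540}{697} + \frac{500}{864}}{4212} = 0 \left(- \frac{3}{439}\right) + \left(\left(-1540\right) \frac{1}{697} + 500 \cdot \frac{1}{864}\right) \frac{1}{4212} = 0 + \left(- \frac{1540}{697} + \frac{125}{216}\right) \frac{1}{4212} = 0 - \frac{245515}{634125024} = - \frac{245515}{634125024}$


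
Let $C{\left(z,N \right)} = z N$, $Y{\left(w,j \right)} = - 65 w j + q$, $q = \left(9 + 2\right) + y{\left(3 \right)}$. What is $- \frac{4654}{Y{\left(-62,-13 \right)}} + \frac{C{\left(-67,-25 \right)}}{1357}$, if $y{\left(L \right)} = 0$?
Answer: $\frac{94050303}{71078303} \approx 1.3232$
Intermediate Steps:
$q = 11$ ($q = \left(9 + 2\right) + 0 = 11 + 0 = 11$)
$Y{\left(w,j \right)} = 11 - 65 j w$ ($Y{\left(w,j \right)} = - 65 w j + 11 = - 65 j w + 11 = 11 - 65 j w$)
$C{\left(z,N \right)} = N z$
$- \frac{4654}{Y{\left(-62,-13 \right)}} + \frac{C{\left(-67,-25 \right)}}{1357} = - \frac{4654}{11 - \left(-845\right) \left(-62\right)} + \frac{\left(-25\right) \left(-67\right)}{1357} = - \frac{4654}{11 - 52390} + 1675 \cdot \frac{1}{1357} = - \frac{4654}{-52379} + \frac{1675}{1357} = \left(-4654\right) \left(- \frac{1}{52379}\right) + \frac{1675}{1357} = \frac{4654}{52379} + \frac{1675}{1357} = \frac{94050303}{71078303}$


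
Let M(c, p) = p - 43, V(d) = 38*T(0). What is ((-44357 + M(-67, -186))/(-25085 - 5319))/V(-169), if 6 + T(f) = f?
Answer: -7431/1155352 ≈ -0.0064318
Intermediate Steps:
T(f) = -6 + f
V(d) = -228 (V(d) = 38*(-6 + 0) = 38*(-6) = -228)
M(c, p) = -43 + p
((-44357 + M(-67, -186))/(-25085 - 5319))/V(-169) = ((-44357 + (-43 - 186))/(-25085 - 5319))/(-228) = ((-44357 - 229)/(-30404))*(-1/228) = -44586*(-1/30404)*(-1/228) = (22293/15202)*(-1/228) = -7431/1155352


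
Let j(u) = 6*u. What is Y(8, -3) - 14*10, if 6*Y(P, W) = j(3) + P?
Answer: -407/3 ≈ -135.67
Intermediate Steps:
Y(P, W) = 3 + P/6 (Y(P, W) = (6*3 + P)/6 = (18 + P)/6 = 3 + P/6)
Y(8, -3) - 14*10 = (3 + (1/6)*8) - 14*10 = (3 + 4/3) - 140 = 13/3 - 140 = -407/3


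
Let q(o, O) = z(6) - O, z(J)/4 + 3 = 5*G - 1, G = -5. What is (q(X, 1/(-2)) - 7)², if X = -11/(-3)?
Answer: 60025/4 ≈ 15006.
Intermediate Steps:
X = 11/3 (X = -11*(-⅓) = 11/3 ≈ 3.6667)
z(J) = -116 (z(J) = -12 + 4*(5*(-5) - 1) = -12 + 4*(-25 - 1) = -12 + 4*(-26) = -12 - 104 = -116)
q(o, O) = -116 - O
(q(X, 1/(-2)) - 7)² = ((-116 - 1/(-2)) - 7)² = ((-116 - 1*(-½)) - 7)² = ((-116 + ½) - 7)² = (-231/2 - 7)² = (-245/2)² = 60025/4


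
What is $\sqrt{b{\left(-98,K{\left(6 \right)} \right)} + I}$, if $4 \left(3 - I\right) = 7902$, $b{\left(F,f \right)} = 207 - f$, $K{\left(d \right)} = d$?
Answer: $\frac{i \sqrt{7086}}{2} \approx 42.089 i$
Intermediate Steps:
$I = - \frac{3945}{2}$ ($I = 3 - \frac{3951}{2} = - \frac{3945}{2} \approx -1972.5$)
$\sqrt{b{\left(-98,K{\left(6 \right)} \right)} + I} = \sqrt{\left(207 - 6\right) - \frac{3945}{2}} = \sqrt{201 - \frac{3945}{2}} = \sqrt{- \frac{3543}{2}} = \frac{i \sqrt{7086}}{2}$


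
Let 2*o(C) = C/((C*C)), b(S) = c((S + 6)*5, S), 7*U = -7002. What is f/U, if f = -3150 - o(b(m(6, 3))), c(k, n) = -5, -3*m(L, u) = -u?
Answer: 220493/70020 ≈ 3.1490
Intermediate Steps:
U = -7002/7 (U = (⅐)*(-7002) = -7002/7 ≈ -1000.3)
m(L, u) = u/3 (m(L, u) = -(-1)*u/3 = u/3)
b(S) = -5
o(C) = 1/(2*C) (o(C) = (C/((C*C)))/2 = (C/(C²))/2 = (C/C²)/2 = 1/(2*C))
f = -31499/10 (f = -3150 - 1/(2*(-5)) = -3150 - (-1)/(2*5) = -3150 - 1*(-⅒) = -3150 + ⅒ = -31499/10 ≈ -3149.9)
f/U = -31499/(10*(-7002/7)) = -31499/10*(-7/7002) = 220493/70020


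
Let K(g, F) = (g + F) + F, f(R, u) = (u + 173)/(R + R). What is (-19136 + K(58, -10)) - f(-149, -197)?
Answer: -2845614/149 ≈ -19098.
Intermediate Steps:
f(R, u) = (173 + u)/(2*R) (f(R, u) = (173 + u)/((2*R)) = (173 + u)*(1/(2*R)) = (173 + u)/(2*R))
K(g, F) = g + 2*F (K(g, F) = (F + g) + F = g + 2*F)
(-19136 + K(58, -10)) - f(-149, -197) = (-19136 + (58 + 2*(-10))) - (173 - 197)/(2*(-149)) = (-19136 + (58 - 20)) - (-1)*(-24)/(2*149) = (-19136 + 38) - 1*12/149 = -19098 - 12/149 = -2845614/149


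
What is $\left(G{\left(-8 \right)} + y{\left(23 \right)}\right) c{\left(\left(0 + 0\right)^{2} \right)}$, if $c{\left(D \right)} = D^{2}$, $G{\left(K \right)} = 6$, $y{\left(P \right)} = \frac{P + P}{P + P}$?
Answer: $0$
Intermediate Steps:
$y{\left(P \right)} = 1$ ($y{\left(P \right)} = \frac{2 P}{2 P} = 2 P \frac{1}{2 P} = 1$)
$\left(G{\left(-8 \right)} + y{\left(23 \right)}\right) c{\left(\left(0 + 0\right)^{2} \right)} = \left(6 + 1\right) \left(\left(0 + 0\right)^{2}\right)^{2} = 7 \left(0^{2}\right)^{2} = 7 \cdot 0^{2} = 7 \cdot 0 = 0$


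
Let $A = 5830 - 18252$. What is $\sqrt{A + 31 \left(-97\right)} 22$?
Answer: $22 i \sqrt{15429} \approx 2732.7 i$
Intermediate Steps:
$A = -12422$
$\sqrt{A + 31 \left(-97\right)} 22 = \sqrt{-12422 + 31 \left(-97\right)} 22 = \sqrt{-12422 - 3007} \cdot 22 = \sqrt{-15429} \cdot 22 = i \sqrt{15429} \cdot 22 = 22 i \sqrt{15429}$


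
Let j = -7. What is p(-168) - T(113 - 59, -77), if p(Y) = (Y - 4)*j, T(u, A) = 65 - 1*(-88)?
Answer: 1051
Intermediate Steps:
T(u, A) = 153 (T(u, A) = 65 + 88 = 153)
p(Y) = 28 - 7*Y (p(Y) = (Y - 4)*(-7) = (-4 + Y)*(-7) = 28 - 7*Y)
p(-168) - T(113 - 59, -77) = (28 - 7*(-168)) - 1*153 = (28 + 1176) - 153 = 1204 - 153 = 1051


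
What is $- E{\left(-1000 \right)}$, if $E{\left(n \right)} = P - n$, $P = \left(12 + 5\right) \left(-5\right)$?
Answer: $-915$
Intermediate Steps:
$P = -85$ ($P = 17 \left(-5\right) = -85$)
$E{\left(n \right)} = -85 - n$
$- E{\left(-1000 \right)} = - (-85 - -1000) = - (-85 + 1000) = \left(-1\right) 915 = -915$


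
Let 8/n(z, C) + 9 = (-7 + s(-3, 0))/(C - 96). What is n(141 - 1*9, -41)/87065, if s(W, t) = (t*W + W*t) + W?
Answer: -1096/106480495 ≈ -1.0293e-5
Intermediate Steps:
s(W, t) = W + 2*W*t (s(W, t) = (W*t + W*t) + W = 2*W*t + W = W + 2*W*t)
n(z, C) = 8/(-9 - 10/(-96 + C)) (n(z, C) = 8/(-9 + (-7 - 3*(1 + 2*0))/(C - 96)) = 8/(-9 + (-7 - 3*(1 + 0))/(-96 + C)) = 8/(-9 + (-7 - 3*1)/(-96 + C)) = 8/(-9 + (-7 - 3)/(-96 + C)) = 8/(-9 - 10/(-96 + C)))
n(141 - 1*9, -41)/87065 = (8*(96 - 1*(-41))/(-854 + 9*(-41)))/87065 = (8*(96 + 41)/(-854 - 369))*(1/87065) = (8*137/(-1223))*(1/87065) = (8*(-1/1223)*137)*(1/87065) = -1096/1223*1/87065 = -1096/106480495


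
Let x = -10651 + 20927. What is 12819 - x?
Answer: 2543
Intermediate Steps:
x = 10276
12819 - x = 12819 - 1*10276 = 12819 - 10276 = 2543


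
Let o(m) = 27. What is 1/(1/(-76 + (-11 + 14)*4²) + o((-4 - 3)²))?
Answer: 28/755 ≈ 0.037086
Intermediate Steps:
1/(1/(-76 + (-11 + 14)*4²) + o((-4 - 3)²)) = 1/(1/(-76 + (-11 + 14)*4²) + 27) = 1/(1/(-76 + 3*16) + 27) = 1/(1/(-76 + 48) + 27) = 1/(1/(-28) + 27) = 1/(-1/28 + 27) = 1/(755/28) = 28/755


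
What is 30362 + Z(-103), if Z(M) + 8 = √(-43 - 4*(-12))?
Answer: 30354 + √5 ≈ 30356.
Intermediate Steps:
Z(M) = -8 + √5 (Z(M) = -8 + √(-43 - 4*(-12)) = -8 + √(-43 + 48) = -8 + √5)
30362 + Z(-103) = 30362 + (-8 + √5) = 30354 + √5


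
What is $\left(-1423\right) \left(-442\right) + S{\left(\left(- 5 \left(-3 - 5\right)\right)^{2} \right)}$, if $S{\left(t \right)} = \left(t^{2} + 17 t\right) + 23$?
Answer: $3216189$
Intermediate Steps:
$S{\left(t \right)} = 23 + t^{2} + 17 t$
$\left(-1423\right) \left(-442\right) + S{\left(\left(- 5 \left(-3 - 5\right)\right)^{2} \right)} = \left(-1423\right) \left(-442\right) + \left(23 + \left(\left(- 5 \left(-3 - 5\right)\right)^{2}\right)^{2} + 17 \left(- 5 \left(-3 - 5\right)\right)^{2}\right) = 628966 + \left(23 + \left(\left(\left(-5\right) \left(-8\right)\right)^{2}\right)^{2} + 17 \left(\left(-5\right) \left(-8\right)\right)^{2}\right) = 628966 + \left(23 + \left(40^{2}\right)^{2} + 17 \cdot 40^{2}\right) = 628966 + \left(23 + 1600^{2} + 17 \cdot 1600\right) = 628966 + \left(23 + 2560000 + 27200\right) = 628966 + 2587223 = 3216189$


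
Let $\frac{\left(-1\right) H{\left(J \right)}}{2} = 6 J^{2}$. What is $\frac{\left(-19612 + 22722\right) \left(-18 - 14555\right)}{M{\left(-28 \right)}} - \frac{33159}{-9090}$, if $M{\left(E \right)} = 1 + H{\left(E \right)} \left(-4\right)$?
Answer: $- \frac{136909793351}{114027990} \approx -1200.7$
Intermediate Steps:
$H{\left(J \right)} = - 12 J^{2}$ ($H{\left(J \right)} = - 2 \cdot 6 J^{2} = - 12 J^{2}$)
$M{\left(E \right)} = 1 + 48 E^{2}$ ($M{\left(E \right)} = 1 + - 12 E^{2} \left(-4\right) = 1 + 48 E^{2}$)
$\frac{\left(-19612 + 22722\right) \left(-18 - 14555\right)}{M{\left(-28 \right)}} - \frac{33159}{-9090} = \frac{\left(-19612 + 22722\right) \left(-18 - 14555\right)}{1 + 48 \left(-28\right)^{2}} - \frac{33159}{-9090} = \frac{3110 \left(-14573\right)}{1 + 48 \cdot 784} - - \frac{11053}{3030} = - \frac{45322030}{1 + 37632} + \frac{11053}{3030} = - \frac{45322030}{37633} + \frac{11053}{3030} = - \frac{136909793351}{114027990}$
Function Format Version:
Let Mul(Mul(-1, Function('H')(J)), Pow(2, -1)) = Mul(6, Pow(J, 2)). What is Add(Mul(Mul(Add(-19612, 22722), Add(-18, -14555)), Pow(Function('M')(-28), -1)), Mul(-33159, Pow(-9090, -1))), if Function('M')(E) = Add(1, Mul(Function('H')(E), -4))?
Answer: Rational(-136909793351, 114027990) ≈ -1200.7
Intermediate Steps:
Function('H')(J) = Mul(-12, Pow(J, 2)) (Function('H')(J) = Mul(-2, Mul(6, Pow(J, 2))) = Mul(-12, Pow(J, 2)))
Function('M')(E) = Add(1, Mul(48, Pow(E, 2))) (Function('M')(E) = Add(1, Mul(Mul(-12, Pow(E, 2)), -4)) = Add(1, Mul(48, Pow(E, 2))))
Add(Mul(Mul(Add(-19612, 22722), Add(-18, -14555)), Pow(Function('M')(-28), -1)), Mul(-33159, Pow(-9090, -1))) = Add(Mul(Mul(Add(-19612, 22722), Add(-18, -14555)), Pow(Add(1, Mul(48, Pow(-28, 2))), -1)), Mul(-33159, Pow(-9090, -1))) = Add(Mul(Mul(3110, -14573), Pow(Add(1, Mul(48, 784)), -1)), Mul(-33159, Rational(-1, 9090))) = Add(Mul(-45322030, Pow(Add(1, 37632), -1)), Rational(11053, 3030)) = Add(Mul(-45322030, Pow(37633, -1)), Rational(11053, 3030)) = Add(Mul(-45322030, Rational(1, 37633)), Rational(11053, 3030)) = Add(Rational(-45322030, 37633), Rational(11053, 3030)) = Rational(-136909793351, 114027990)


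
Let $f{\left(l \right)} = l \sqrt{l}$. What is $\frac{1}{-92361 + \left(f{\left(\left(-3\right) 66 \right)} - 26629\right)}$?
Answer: $\frac{i}{2 \left(- 59495 i + 297 \sqrt{22}\right)} \approx -8.3995 \cdot 10^{-6} + 1.9667 \cdot 10^{-7} i$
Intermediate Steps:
$f{\left(l \right)} = l^{\frac{3}{2}}$
$\frac{1}{-92361 + \left(f{\left(\left(-3\right) 66 \right)} - 26629\right)} = \frac{1}{-92361 + \left(\left(\left(-3\right) 66\right)^{\frac{3}{2}} - 26629\right)} = \frac{1}{-92361 - \left(26629 - \left(-198\right)^{\frac{3}{2}}\right)} = \frac{1}{-92361 - \left(26629 + 594 i \sqrt{22}\right)} = \frac{1}{-118990 - 594 i \sqrt{22}}$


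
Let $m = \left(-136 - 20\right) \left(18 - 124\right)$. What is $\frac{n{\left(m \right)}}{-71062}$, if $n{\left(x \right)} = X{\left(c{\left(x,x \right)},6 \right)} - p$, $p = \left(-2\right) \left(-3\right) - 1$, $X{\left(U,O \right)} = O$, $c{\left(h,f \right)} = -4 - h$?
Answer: $- \frac{1}{71062} \approx -1.4072 \cdot 10^{-5}$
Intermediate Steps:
$p = 5$ ($p = 6 - 1 = 5$)
$m = 16536$ ($m = \left(-156\right) \left(-106\right) = 16536$)
$n{\left(x \right)} = 1$ ($n{\left(x \right)} = 6 - 5 = 1$)
$\frac{n{\left(m \right)}}{-71062} = 1 \frac{1}{-71062} = 1 \left(- \frac{1}{71062}\right) = - \frac{1}{71062}$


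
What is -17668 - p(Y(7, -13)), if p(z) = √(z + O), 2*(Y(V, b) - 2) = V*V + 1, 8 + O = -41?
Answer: -17668 - I*√22 ≈ -17668.0 - 4.6904*I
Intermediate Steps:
O = -49 (O = -8 - 41 = -49)
Y(V, b) = 5/2 + V²/2 (Y(V, b) = 2 + (V*V + 1)/2 = 2 + (V² + 1)/2 = 2 + (1 + V²)/2 = 2 + (½ + V²/2) = 5/2 + V²/2)
p(z) = √(-49 + z) (p(z) = √(z - 49) = √(-49 + z))
-17668 - p(Y(7, -13)) = -17668 - √(-49 + (5/2 + (½)*7²)) = -17668 - √(-49 + (5/2 + (½)*49)) = -17668 - √(-49 + (5/2 + 49/2)) = -17668 - √(-49 + 27) = -17668 - √(-22) = -17668 - I*√22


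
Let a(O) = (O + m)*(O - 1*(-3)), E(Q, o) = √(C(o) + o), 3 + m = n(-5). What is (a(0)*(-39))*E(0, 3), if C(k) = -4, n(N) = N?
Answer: 936*I ≈ 936.0*I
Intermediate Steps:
m = -8 (m = -3 - 5 = -8)
E(Q, o) = √(-4 + o)
a(O) = (-8 + O)*(3 + O) (a(O) = (O - 8)*(O - 1*(-3)) = (-8 + O)*(O + 3) = (-8 + O)*(3 + O))
(a(0)*(-39))*E(0, 3) = ((-24 + 0² - 5*0)*(-39))*√(-4 + 3) = ((-24 + 0 + 0)*(-39))*√(-1) = (-24*(-39))*I = 936*I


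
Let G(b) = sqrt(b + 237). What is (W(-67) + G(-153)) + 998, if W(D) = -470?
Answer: 528 + 2*sqrt(21) ≈ 537.17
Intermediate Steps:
G(b) = sqrt(237 + b)
(W(-67) + G(-153)) + 998 = (-470 + sqrt(237 - 153)) + 998 = (-470 + sqrt(84)) + 998 = (-470 + 2*sqrt(21)) + 998 = 528 + 2*sqrt(21)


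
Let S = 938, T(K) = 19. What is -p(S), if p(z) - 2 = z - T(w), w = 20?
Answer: -921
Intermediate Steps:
p(z) = -17 + z (p(z) = 2 + (z - 1*19) = 2 + (z - 19) = 2 + (-19 + z) = -17 + z)
-p(S) = -(-17 + 938) = -1*921 = -921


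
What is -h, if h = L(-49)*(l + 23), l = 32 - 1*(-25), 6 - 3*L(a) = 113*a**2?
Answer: 21704560/3 ≈ 7.2349e+6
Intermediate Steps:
L(a) = 2 - 113*a**2/3
l = 57 (l = 32 + 25 = 57)
h = -21704560/3 (h = (2 - 113/3*(-49)**2)*(57 + 23) = (2 - 113/3*2401)*80 = (2 - 271313/3)*80 = -271307/3*80 = -21704560/3 ≈ -7.2349e+6)
-h = -1*(-21704560/3) = 21704560/3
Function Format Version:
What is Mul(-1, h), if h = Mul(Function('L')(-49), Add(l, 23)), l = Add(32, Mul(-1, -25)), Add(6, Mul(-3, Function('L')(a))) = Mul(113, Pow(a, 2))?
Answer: Rational(21704560, 3) ≈ 7.2349e+6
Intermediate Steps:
Function('L')(a) = Add(2, Mul(Rational(-113, 3), Pow(a, 2))) (Function('L')(a) = Add(2, Mul(Rational(-1, 3), Mul(113, Pow(a, 2)))) = Add(2, Mul(Rational(-113, 3), Pow(a, 2))))
l = 57 (l = Add(32, 25) = 57)
h = Rational(-21704560, 3) (h = Mul(Add(2, Mul(Rational(-113, 3), Pow(-49, 2))), Add(57, 23)) = Mul(Add(2, Mul(Rational(-113, 3), 2401)), 80) = Mul(Add(2, Rational(-271313, 3)), 80) = Mul(Rational(-271307, 3), 80) = Rational(-21704560, 3) ≈ -7.2349e+6)
Mul(-1, h) = Mul(-1, Rational(-21704560, 3)) = Rational(21704560, 3)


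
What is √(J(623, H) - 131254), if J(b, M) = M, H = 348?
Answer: I*√130906 ≈ 361.81*I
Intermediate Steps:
√(J(623, H) - 131254) = √(348 - 131254) = √(-130906) = I*√130906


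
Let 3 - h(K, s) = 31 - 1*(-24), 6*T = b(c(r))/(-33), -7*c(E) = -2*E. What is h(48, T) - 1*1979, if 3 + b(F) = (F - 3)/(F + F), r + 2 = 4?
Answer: -2031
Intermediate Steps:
r = 2 (r = -2 + 4 = 2)
c(E) = 2*E/7 (c(E) = -(-2)*E/7 = 2*E/7)
b(F) = -3 + (-3 + F)/(2*F) (b(F) = -3 + (F - 3)/(F + F) = -3 + (-3 + F)/((2*F)) = -3 + (-3 + F)*(1/(2*F)) = -3 + (-3 + F)/(2*F))
T = 41/1584 (T = (((-3 - 10*2/7)/(2*(((2/7)*2))))/(-33))/6 = (((-3 - 5*4/7)/(2*(4/7)))*(-1/33))/6 = (((1/2)*(7/4)*(-3 - 20/7))*(-1/33))/6 = (((1/2)*(7/4)*(-41/7))*(-1/33))/6 = (-41/8*(-1/33))/6 = (1/6)*(41/264) = 41/1584 ≈ 0.025884)
h(K, s) = -52 (h(K, s) = 3 - (31 - 1*(-24)) = 3 - (31 + 24) = 3 - 1*55 = 3 - 55 = -52)
h(48, T) - 1*1979 = -52 - 1*1979 = -52 - 1979 = -2031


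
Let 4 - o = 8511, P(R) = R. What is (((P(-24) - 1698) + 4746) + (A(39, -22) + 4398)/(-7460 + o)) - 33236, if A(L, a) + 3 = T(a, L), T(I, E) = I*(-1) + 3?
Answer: -482399424/15967 ≈ -30212.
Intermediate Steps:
T(I, E) = 3 - I (T(I, E) = -I + 3 = 3 - I)
o = -8507 (o = 4 - 1*8511 = 4 - 8511 = -8507)
A(L, a) = -a (A(L, a) = -3 + (3 - a) = -a)
(((P(-24) - 1698) + 4746) + (A(39, -22) + 4398)/(-7460 + o)) - 33236 = (((-24 - 1698) + 4746) + (-1*(-22) + 4398)/(-7460 - 8507)) - 33236 = ((-1722 + 4746) + (22 + 4398)/(-15967)) - 33236 = (3024 + 4420*(-1/15967)) - 33236 = (3024 - 4420/15967) - 33236 = 48279788/15967 - 33236 = -482399424/15967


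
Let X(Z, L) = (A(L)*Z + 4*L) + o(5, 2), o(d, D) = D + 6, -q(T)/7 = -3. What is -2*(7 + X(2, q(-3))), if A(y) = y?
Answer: -282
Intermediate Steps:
q(T) = 21 (q(T) = -7*(-3) = 21)
o(d, D) = 6 + D
X(Z, L) = 8 + 4*L + L*Z (X(Z, L) = (L*Z + 4*L) + (6 + 2) = (4*L + L*Z) + 8 = 8 + 4*L + L*Z)
-2*(7 + X(2, q(-3))) = -2*(7 + (8 + 4*21 + 21*2)) = -2*(7 + (8 + 84 + 42)) = -2*(7 + 134) = -2*141 = -282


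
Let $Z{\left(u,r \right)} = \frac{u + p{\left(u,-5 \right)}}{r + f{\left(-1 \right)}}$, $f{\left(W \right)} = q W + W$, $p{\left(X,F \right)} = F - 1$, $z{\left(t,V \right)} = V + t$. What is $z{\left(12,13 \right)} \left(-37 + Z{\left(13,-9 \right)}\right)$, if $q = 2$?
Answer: $- \frac{11275}{12} \approx -939.58$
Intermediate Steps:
$p{\left(X,F \right)} = -1 + F$
$f{\left(W \right)} = 3 W$ ($f{\left(W \right)} = 2 W + W = 3 W$)
$Z{\left(u,r \right)} = \frac{-6 + u}{-3 + r}$ ($Z{\left(u,r \right)} = \frac{u - 6}{r + 3 \left(-1\right)} = \frac{u - 6}{r - 3} = \frac{-6 + u}{-3 + r}$)
$z{\left(12,13 \right)} \left(-37 + Z{\left(13,-9 \right)}\right) = \left(13 + 12\right) \left(-37 + \frac{-6 + 13}{-3 - 9}\right) = 25 \left(-37 + \frac{1}{-12} \cdot 7\right) = 25 \left(-37 - \frac{7}{12}\right) = 25 \left(- \frac{451}{12}\right) = - \frac{11275}{12}$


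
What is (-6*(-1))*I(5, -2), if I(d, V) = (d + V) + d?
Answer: 48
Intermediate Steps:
I(d, V) = V + 2*d (I(d, V) = (V + d) + d = V + 2*d)
(-6*(-1))*I(5, -2) = (-6*(-1))*(-2 + 2*5) = 6*(-2 + 10) = 6*8 = 48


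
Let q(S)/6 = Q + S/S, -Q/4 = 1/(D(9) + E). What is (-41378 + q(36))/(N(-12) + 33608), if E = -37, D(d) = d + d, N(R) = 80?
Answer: -196511/160018 ≈ -1.2281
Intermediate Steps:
D(d) = 2*d
Q = 4/19 (Q = -4/(2*9 - 37) = -4/(18 - 37) = -4/(-19) = -4*(-1/19) = 4/19 ≈ 0.21053)
q(S) = 138/19 (q(S) = 6*(4/19 + S/S) = 6*(4/19 + 1) = 6*(23/19) = 138/19)
(-41378 + q(36))/(N(-12) + 33608) = (-41378 + 138/19)/(80 + 33608) = -786044/19/33688 = -786044/19*1/33688 = -196511/160018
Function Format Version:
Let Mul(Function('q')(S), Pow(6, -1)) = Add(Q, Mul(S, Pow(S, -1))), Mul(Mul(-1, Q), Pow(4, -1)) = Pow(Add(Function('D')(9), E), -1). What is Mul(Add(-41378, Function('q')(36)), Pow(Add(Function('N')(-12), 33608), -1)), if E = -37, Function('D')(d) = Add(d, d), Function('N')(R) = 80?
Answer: Rational(-196511, 160018) ≈ -1.2281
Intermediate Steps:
Function('D')(d) = Mul(2, d)
Q = Rational(4, 19) (Q = Mul(-4, Pow(Add(Mul(2, 9), -37), -1)) = Mul(-4, Pow(Add(18, -37), -1)) = Mul(-4, Pow(-19, -1)) = Mul(-4, Rational(-1, 19)) = Rational(4, 19) ≈ 0.21053)
Function('q')(S) = Rational(138, 19) (Function('q')(S) = Mul(6, Add(Rational(4, 19), Mul(S, Pow(S, -1)))) = Mul(6, Add(Rational(4, 19), 1)) = Mul(6, Rational(23, 19)) = Rational(138, 19))
Mul(Add(-41378, Function('q')(36)), Pow(Add(Function('N')(-12), 33608), -1)) = Mul(Add(-41378, Rational(138, 19)), Pow(Add(80, 33608), -1)) = Mul(Rational(-786044, 19), Pow(33688, -1)) = Mul(Rational(-786044, 19), Rational(1, 33688)) = Rational(-196511, 160018)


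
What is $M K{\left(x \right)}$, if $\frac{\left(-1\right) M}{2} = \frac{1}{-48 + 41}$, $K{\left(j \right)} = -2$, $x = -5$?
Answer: $- \frac{4}{7} \approx -0.57143$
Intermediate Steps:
$M = \frac{2}{7}$ ($M = - \frac{2}{-48 + 41} = - \frac{2}{-7} = \left(-2\right) \left(- \frac{1}{7}\right) = \frac{2}{7} \approx 0.28571$)
$M K{\left(x \right)} = \frac{2}{7} \left(-2\right) = - \frac{4}{7}$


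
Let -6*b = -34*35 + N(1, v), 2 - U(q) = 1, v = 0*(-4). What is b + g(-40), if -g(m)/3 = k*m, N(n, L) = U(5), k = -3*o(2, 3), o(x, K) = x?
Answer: -3131/6 ≈ -521.83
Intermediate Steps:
v = 0
U(q) = 1 (U(q) = 2 - 1*1 = 2 - 1 = 1)
k = -6 (k = -3*2 = -6)
N(n, L) = 1
b = 1189/6 (b = -(-34*35 + 1)/6 = -(-1190 + 1)/6 = -1/6*(-1189) = 1189/6 ≈ 198.17)
g(m) = 18*m (g(m) = -(-18)*m = 18*m)
b + g(-40) = 1189/6 + 18*(-40) = 1189/6 - 720 = -3131/6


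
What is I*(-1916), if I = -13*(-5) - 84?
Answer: 36404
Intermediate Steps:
I = -19 (I = 65 - 84 = -19)
I*(-1916) = -19*(-1916) = 36404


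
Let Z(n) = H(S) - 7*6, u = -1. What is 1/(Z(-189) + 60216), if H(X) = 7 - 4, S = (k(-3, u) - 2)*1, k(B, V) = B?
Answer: 1/60177 ≈ 1.6618e-5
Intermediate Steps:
S = -5 (S = (-3 - 2)*1 = -5*1 = -5)
H(X) = 3
Z(n) = -39 (Z(n) = 3 - 7*6 = 3 - 42 = -39)
1/(Z(-189) + 60216) = 1/(-39 + 60216) = 1/60177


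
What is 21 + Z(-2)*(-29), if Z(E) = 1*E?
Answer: 79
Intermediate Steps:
Z(E) = E
21 + Z(-2)*(-29) = 21 - 2*(-29) = 21 + 58 = 79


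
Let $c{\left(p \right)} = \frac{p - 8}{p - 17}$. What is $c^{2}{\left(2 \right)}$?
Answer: $\frac{4}{25} \approx 0.16$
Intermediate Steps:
$c{\left(p \right)} = \frac{-8 + p}{-17 + p}$ ($c{\left(p \right)} = \frac{p - 8}{-17 + p} = \frac{-8 + p}{-17 + p}$)
$c^{2}{\left(2 \right)} = \left(\frac{-8 + 2}{-17 + 2}\right)^{2} = \left(\frac{1}{-15} \left(-6\right)\right)^{2} = \left(\left(- \frac{1}{15}\right) \left(-6\right)\right)^{2} = \left(\frac{2}{5}\right)^{2} = \frac{4}{25}$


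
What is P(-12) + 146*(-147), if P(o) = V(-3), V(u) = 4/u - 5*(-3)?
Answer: -64345/3 ≈ -21448.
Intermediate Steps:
V(u) = 15 + 4/u (V(u) = 4/u + 15 = 15 + 4/u)
P(o) = 41/3 (P(o) = 15 + 4/(-3) = 15 + 4*(-⅓) = 15 - 4/3 = 41/3)
P(-12) + 146*(-147) = 41/3 + 146*(-147) = 41/3 - 21462 = -64345/3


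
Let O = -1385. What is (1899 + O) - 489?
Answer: 25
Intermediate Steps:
(1899 + O) - 489 = (1899 - 1385) - 489 = 514 - 489 = 25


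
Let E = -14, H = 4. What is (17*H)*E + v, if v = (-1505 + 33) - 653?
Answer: -3077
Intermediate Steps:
v = -2125 (v = -1472 - 653 = -2125)
(17*H)*E + v = (17*4)*(-14) - 2125 = 68*(-14) - 2125 = -952 - 2125 = -3077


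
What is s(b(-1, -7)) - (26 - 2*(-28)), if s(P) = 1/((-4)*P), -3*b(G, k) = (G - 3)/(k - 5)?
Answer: -319/4 ≈ -79.750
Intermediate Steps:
b(G, k) = -(-3 + G)/(3*(-5 + k)) (b(G, k) = -(G - 3)/(3*(k - 5)) = -(-3 + G)/(3*(-5 + k)))
s(P) = -1/(4*P)
s(b(-1, -7)) - (26 - 2*(-28)) = -3*(-5 - 7)/(3 - 1*(-1))/4 - (26 - 2*(-28)) = -(-36/(3 + 1))/4 - (26 + 56) = -1/(4*((⅓)*(-1/12)*4)) - 1*82 = -1/(4*(-⅑)) - 82 = -¼*(-9) - 82 = 9/4 - 82 = -319/4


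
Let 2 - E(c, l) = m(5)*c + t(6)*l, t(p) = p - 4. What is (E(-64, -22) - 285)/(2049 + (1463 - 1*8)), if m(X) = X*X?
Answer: 1361/3504 ≈ 0.38841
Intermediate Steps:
t(p) = -4 + p
m(X) = X²
E(c, l) = 2 - 25*c - 2*l (E(c, l) = 2 - (5²*c + (-4 + 6)*l) = 2 - (25*c + 2*l) = 2 - (2*l + 25*c) = 2 + (-25*c - 2*l) = 2 - 25*c - 2*l)
(E(-64, -22) - 285)/(2049 + (1463 - 1*8)) = ((2 - 25*(-64) - 2*(-22)) - 285)/(2049 + (1463 - 1*8)) = ((2 + 1600 + 44) - 285)/(2049 + (1463 - 8)) = (1646 - 285)/(2049 + 1455) = 1361/3504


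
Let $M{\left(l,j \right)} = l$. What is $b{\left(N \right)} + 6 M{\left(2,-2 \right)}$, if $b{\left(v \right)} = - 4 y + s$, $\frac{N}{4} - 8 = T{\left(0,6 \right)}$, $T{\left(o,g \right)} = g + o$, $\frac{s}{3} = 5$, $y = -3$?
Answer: $39$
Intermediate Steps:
$s = 15$ ($s = 3 \cdot 5 = 15$)
$N = 56$ ($N = 32 + 4 \left(6 + 0\right) = 32 + 4 \cdot 6 = 32 + 24 = 56$)
$b{\left(v \right)} = 27$ ($b{\left(v \right)} = \left(-4\right) \left(-3\right) + 15 = 12 + 15 = 27$)
$b{\left(N \right)} + 6 M{\left(2,-2 \right)} = 27 + 6 \cdot 2 = 27 + 12 = 39$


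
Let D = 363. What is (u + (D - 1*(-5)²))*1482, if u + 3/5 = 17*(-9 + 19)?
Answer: 3759834/5 ≈ 7.5197e+5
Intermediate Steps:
u = 847/5 (u = -⅗ + 17*(-9 + 19) = -⅗ + 17*10 = -⅗ + 170 = 847/5 ≈ 169.40)
(u + (D - 1*(-5)²))*1482 = (847/5 + (363 - 1*(-5)²))*1482 = (847/5 + (363 - 1*25))*1482 = (847/5 + (363 - 25))*1482 = (847/5 + 338)*1482 = (2537/5)*1482 = 3759834/5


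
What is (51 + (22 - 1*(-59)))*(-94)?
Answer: -12408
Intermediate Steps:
(51 + (22 - 1*(-59)))*(-94) = (51 + (22 + 59))*(-94) = (51 + 81)*(-94) = 132*(-94) = -12408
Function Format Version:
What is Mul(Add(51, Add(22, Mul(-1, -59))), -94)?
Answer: -12408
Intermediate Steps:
Mul(Add(51, Add(22, Mul(-1, -59))), -94) = Mul(Add(51, Add(22, 59)), -94) = Mul(Add(51, 81), -94) = Mul(132, -94) = -12408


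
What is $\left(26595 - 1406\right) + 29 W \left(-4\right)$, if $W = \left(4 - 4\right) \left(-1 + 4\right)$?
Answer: $25189$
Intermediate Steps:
$W = 0$ ($W = \left(4 - 4\right) 3 = 0 \cdot 3 = 0$)
$\left(26595 - 1406\right) + 29 W \left(-4\right) = \left(26595 - 1406\right) + 29 \cdot 0 \left(-4\right) = 25189 + 0 \left(-4\right) = 25189 + 0 = 25189$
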